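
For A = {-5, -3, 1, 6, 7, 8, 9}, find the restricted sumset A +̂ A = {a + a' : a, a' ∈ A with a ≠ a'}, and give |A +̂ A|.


Restricted sumset: A +̂ A = {a + a' : a ∈ A, a' ∈ A, a ≠ a'}.
Equivalently, take A + A and drop any sum 2a that is achievable ONLY as a + a for a ∈ A (i.e. sums representable only with equal summands).
Enumerate pairs (a, a') with a < a' (symmetric, so each unordered pair gives one sum; this covers all a ≠ a'):
  -5 + -3 = -8
  -5 + 1 = -4
  -5 + 6 = 1
  -5 + 7 = 2
  -5 + 8 = 3
  -5 + 9 = 4
  -3 + 1 = -2
  -3 + 6 = 3
  -3 + 7 = 4
  -3 + 8 = 5
  -3 + 9 = 6
  1 + 6 = 7
  1 + 7 = 8
  1 + 8 = 9
  1 + 9 = 10
  6 + 7 = 13
  6 + 8 = 14
  6 + 9 = 15
  7 + 8 = 15
  7 + 9 = 16
  8 + 9 = 17
Collected distinct sums: {-8, -4, -2, 1, 2, 3, 4, 5, 6, 7, 8, 9, 10, 13, 14, 15, 16, 17}
|A +̂ A| = 18
(Reference bound: |A +̂ A| ≥ 2|A| - 3 for |A| ≥ 2, with |A| = 7 giving ≥ 11.)

|A +̂ A| = 18


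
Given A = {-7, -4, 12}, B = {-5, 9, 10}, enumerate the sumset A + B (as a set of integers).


A + B = {a + b : a ∈ A, b ∈ B}.
Enumerate all |A|·|B| = 3·3 = 9 pairs (a, b) and collect distinct sums.
a = -7: -7+-5=-12, -7+9=2, -7+10=3
a = -4: -4+-5=-9, -4+9=5, -4+10=6
a = 12: 12+-5=7, 12+9=21, 12+10=22
Collecting distinct sums: A + B = {-12, -9, 2, 3, 5, 6, 7, 21, 22}
|A + B| = 9

A + B = {-12, -9, 2, 3, 5, 6, 7, 21, 22}


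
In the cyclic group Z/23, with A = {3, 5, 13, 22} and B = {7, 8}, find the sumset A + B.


Work in Z/23Z: reduce every sum a + b modulo 23.
Enumerate all 8 pairs:
a = 3: 3+7=10, 3+8=11
a = 5: 5+7=12, 5+8=13
a = 13: 13+7=20, 13+8=21
a = 22: 22+7=6, 22+8=7
Distinct residues collected: {6, 7, 10, 11, 12, 13, 20, 21}
|A + B| = 8 (out of 23 total residues).

A + B = {6, 7, 10, 11, 12, 13, 20, 21}


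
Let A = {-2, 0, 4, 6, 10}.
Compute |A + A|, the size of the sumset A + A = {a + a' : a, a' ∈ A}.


A + A = {a + a' : a, a' ∈ A}; |A| = 5.
General bounds: 2|A| - 1 ≤ |A + A| ≤ |A|(|A|+1)/2, i.e. 9 ≤ |A + A| ≤ 15.
Lower bound 2|A|-1 is attained iff A is an arithmetic progression.
Enumerate sums a + a' for a ≤ a' (symmetric, so this suffices):
a = -2: -2+-2=-4, -2+0=-2, -2+4=2, -2+6=4, -2+10=8
a = 0: 0+0=0, 0+4=4, 0+6=6, 0+10=10
a = 4: 4+4=8, 4+6=10, 4+10=14
a = 6: 6+6=12, 6+10=16
a = 10: 10+10=20
Distinct sums: {-4, -2, 0, 2, 4, 6, 8, 10, 12, 14, 16, 20}
|A + A| = 12

|A + A| = 12


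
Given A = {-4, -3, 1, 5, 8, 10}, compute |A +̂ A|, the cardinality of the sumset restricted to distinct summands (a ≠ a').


Restricted sumset: A +̂ A = {a + a' : a ∈ A, a' ∈ A, a ≠ a'}.
Equivalently, take A + A and drop any sum 2a that is achievable ONLY as a + a for a ∈ A (i.e. sums representable only with equal summands).
Enumerate pairs (a, a') with a < a' (symmetric, so each unordered pair gives one sum; this covers all a ≠ a'):
  -4 + -3 = -7
  -4 + 1 = -3
  -4 + 5 = 1
  -4 + 8 = 4
  -4 + 10 = 6
  -3 + 1 = -2
  -3 + 5 = 2
  -3 + 8 = 5
  -3 + 10 = 7
  1 + 5 = 6
  1 + 8 = 9
  1 + 10 = 11
  5 + 8 = 13
  5 + 10 = 15
  8 + 10 = 18
Collected distinct sums: {-7, -3, -2, 1, 2, 4, 5, 6, 7, 9, 11, 13, 15, 18}
|A +̂ A| = 14
(Reference bound: |A +̂ A| ≥ 2|A| - 3 for |A| ≥ 2, with |A| = 6 giving ≥ 9.)

|A +̂ A| = 14


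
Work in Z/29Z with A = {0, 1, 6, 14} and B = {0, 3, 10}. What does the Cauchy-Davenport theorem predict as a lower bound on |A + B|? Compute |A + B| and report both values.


Cauchy-Davenport: |A + B| ≥ min(p, |A| + |B| - 1) for A, B nonempty in Z/pZ.
|A| = 4, |B| = 3, p = 29.
CD lower bound = min(29, 4 + 3 - 1) = min(29, 6) = 6.
Compute A + B mod 29 directly:
a = 0: 0+0=0, 0+3=3, 0+10=10
a = 1: 1+0=1, 1+3=4, 1+10=11
a = 6: 6+0=6, 6+3=9, 6+10=16
a = 14: 14+0=14, 14+3=17, 14+10=24
A + B = {0, 1, 3, 4, 6, 9, 10, 11, 14, 16, 17, 24}, so |A + B| = 12.
Verify: 12 ≥ 6? Yes ✓.

CD lower bound = 6, actual |A + B| = 12.


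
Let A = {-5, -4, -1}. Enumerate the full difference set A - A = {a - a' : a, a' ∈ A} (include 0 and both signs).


A - A = {a - a' : a, a' ∈ A}.
Compute a - a' for each ordered pair (a, a'):
a = -5: -5--5=0, -5--4=-1, -5--1=-4
a = -4: -4--5=1, -4--4=0, -4--1=-3
a = -1: -1--5=4, -1--4=3, -1--1=0
Collecting distinct values (and noting 0 appears from a-a):
A - A = {-4, -3, -1, 0, 1, 3, 4}
|A - A| = 7

A - A = {-4, -3, -1, 0, 1, 3, 4}


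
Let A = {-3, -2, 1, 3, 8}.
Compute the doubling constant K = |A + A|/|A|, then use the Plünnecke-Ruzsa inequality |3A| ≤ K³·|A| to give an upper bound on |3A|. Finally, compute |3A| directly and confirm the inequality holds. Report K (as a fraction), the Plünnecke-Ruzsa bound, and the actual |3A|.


|A| = 5.
Step 1: Compute A + A by enumerating all 25 pairs.
A + A = {-6, -5, -4, -2, -1, 0, 1, 2, 4, 5, 6, 9, 11, 16}, so |A + A| = 14.
Step 2: Doubling constant K = |A + A|/|A| = 14/5 = 14/5 ≈ 2.8000.
Step 3: Plünnecke-Ruzsa gives |3A| ≤ K³·|A| = (2.8000)³ · 5 ≈ 109.7600.
Step 4: Compute 3A = A + A + A directly by enumerating all triples (a,b,c) ∈ A³; |3A| = 26.
Step 5: Check 26 ≤ 109.7600? Yes ✓.

K = 14/5, Plünnecke-Ruzsa bound K³|A| ≈ 109.7600, |3A| = 26, inequality holds.


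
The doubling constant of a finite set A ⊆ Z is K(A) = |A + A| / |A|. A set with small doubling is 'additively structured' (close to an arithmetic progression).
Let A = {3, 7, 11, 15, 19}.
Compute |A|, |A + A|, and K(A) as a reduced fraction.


|A| = 5.
Compute A + A by enumerating all 25 pairs.
A + A = {6, 10, 14, 18, 22, 26, 30, 34, 38}, so |A + A| = 9.
K = |A + A| / |A| = 9/5 (already in lowest terms) ≈ 1.8000.
Reference: AP of size 5 gives K = 9/5 ≈ 1.8000; a fully generic set of size 5 gives K ≈ 3.0000.

|A| = 5, |A + A| = 9, K = 9/5.


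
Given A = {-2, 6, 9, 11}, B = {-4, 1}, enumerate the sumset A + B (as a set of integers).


A + B = {a + b : a ∈ A, b ∈ B}.
Enumerate all |A|·|B| = 4·2 = 8 pairs (a, b) and collect distinct sums.
a = -2: -2+-4=-6, -2+1=-1
a = 6: 6+-4=2, 6+1=7
a = 9: 9+-4=5, 9+1=10
a = 11: 11+-4=7, 11+1=12
Collecting distinct sums: A + B = {-6, -1, 2, 5, 7, 10, 12}
|A + B| = 7

A + B = {-6, -1, 2, 5, 7, 10, 12}


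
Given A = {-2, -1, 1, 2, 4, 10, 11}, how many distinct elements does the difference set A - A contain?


A - A = {a - a' : a, a' ∈ A}; |A| = 7.
Bounds: 2|A|-1 ≤ |A - A| ≤ |A|² - |A| + 1, i.e. 13 ≤ |A - A| ≤ 43.
Note: 0 ∈ A - A always (from a - a). The set is symmetric: if d ∈ A - A then -d ∈ A - A.
Enumerate nonzero differences d = a - a' with a > a' (then include -d):
Positive differences: {1, 2, 3, 4, 5, 6, 7, 8, 9, 10, 11, 12, 13}
Full difference set: {0} ∪ (positive diffs) ∪ (negative diffs).
|A - A| = 1 + 2·13 = 27 (matches direct enumeration: 27).

|A - A| = 27


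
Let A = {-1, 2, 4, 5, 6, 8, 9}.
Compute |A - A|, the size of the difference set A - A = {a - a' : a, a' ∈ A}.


A - A = {a - a' : a, a' ∈ A}; |A| = 7.
Bounds: 2|A|-1 ≤ |A - A| ≤ |A|² - |A| + 1, i.e. 13 ≤ |A - A| ≤ 43.
Note: 0 ∈ A - A always (from a - a). The set is symmetric: if d ∈ A - A then -d ∈ A - A.
Enumerate nonzero differences d = a - a' with a > a' (then include -d):
Positive differences: {1, 2, 3, 4, 5, 6, 7, 9, 10}
Full difference set: {0} ∪ (positive diffs) ∪ (negative diffs).
|A - A| = 1 + 2·9 = 19 (matches direct enumeration: 19).

|A - A| = 19


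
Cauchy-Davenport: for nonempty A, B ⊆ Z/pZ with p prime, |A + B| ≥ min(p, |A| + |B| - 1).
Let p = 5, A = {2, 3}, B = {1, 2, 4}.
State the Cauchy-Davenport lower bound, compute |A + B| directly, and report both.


Cauchy-Davenport: |A + B| ≥ min(p, |A| + |B| - 1) for A, B nonempty in Z/pZ.
|A| = 2, |B| = 3, p = 5.
CD lower bound = min(5, 2 + 3 - 1) = min(5, 4) = 4.
Compute A + B mod 5 directly:
a = 2: 2+1=3, 2+2=4, 2+4=1
a = 3: 3+1=4, 3+2=0, 3+4=2
A + B = {0, 1, 2, 3, 4}, so |A + B| = 5.
Verify: 5 ≥ 4? Yes ✓.

CD lower bound = 4, actual |A + B| = 5.


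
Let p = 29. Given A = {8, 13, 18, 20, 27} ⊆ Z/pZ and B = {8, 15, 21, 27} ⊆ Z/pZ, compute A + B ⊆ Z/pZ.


Work in Z/29Z: reduce every sum a + b modulo 29.
Enumerate all 20 pairs:
a = 8: 8+8=16, 8+15=23, 8+21=0, 8+27=6
a = 13: 13+8=21, 13+15=28, 13+21=5, 13+27=11
a = 18: 18+8=26, 18+15=4, 18+21=10, 18+27=16
a = 20: 20+8=28, 20+15=6, 20+21=12, 20+27=18
a = 27: 27+8=6, 27+15=13, 27+21=19, 27+27=25
Distinct residues collected: {0, 4, 5, 6, 10, 11, 12, 13, 16, 18, 19, 21, 23, 25, 26, 28}
|A + B| = 16 (out of 29 total residues).

A + B = {0, 4, 5, 6, 10, 11, 12, 13, 16, 18, 19, 21, 23, 25, 26, 28}


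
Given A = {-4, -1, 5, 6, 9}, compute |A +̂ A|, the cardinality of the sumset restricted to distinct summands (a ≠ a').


Restricted sumset: A +̂ A = {a + a' : a ∈ A, a' ∈ A, a ≠ a'}.
Equivalently, take A + A and drop any sum 2a that is achievable ONLY as a + a for a ∈ A (i.e. sums representable only with equal summands).
Enumerate pairs (a, a') with a < a' (symmetric, so each unordered pair gives one sum; this covers all a ≠ a'):
  -4 + -1 = -5
  -4 + 5 = 1
  -4 + 6 = 2
  -4 + 9 = 5
  -1 + 5 = 4
  -1 + 6 = 5
  -1 + 9 = 8
  5 + 6 = 11
  5 + 9 = 14
  6 + 9 = 15
Collected distinct sums: {-5, 1, 2, 4, 5, 8, 11, 14, 15}
|A +̂ A| = 9
(Reference bound: |A +̂ A| ≥ 2|A| - 3 for |A| ≥ 2, with |A| = 5 giving ≥ 7.)

|A +̂ A| = 9


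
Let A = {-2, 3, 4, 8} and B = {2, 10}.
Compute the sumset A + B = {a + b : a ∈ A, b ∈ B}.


A + B = {a + b : a ∈ A, b ∈ B}.
Enumerate all |A|·|B| = 4·2 = 8 pairs (a, b) and collect distinct sums.
a = -2: -2+2=0, -2+10=8
a = 3: 3+2=5, 3+10=13
a = 4: 4+2=6, 4+10=14
a = 8: 8+2=10, 8+10=18
Collecting distinct sums: A + B = {0, 5, 6, 8, 10, 13, 14, 18}
|A + B| = 8

A + B = {0, 5, 6, 8, 10, 13, 14, 18}


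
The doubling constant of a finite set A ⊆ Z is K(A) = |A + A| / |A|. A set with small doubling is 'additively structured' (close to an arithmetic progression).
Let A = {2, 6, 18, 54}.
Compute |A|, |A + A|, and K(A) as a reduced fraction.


|A| = 4.
Compute A + A by enumerating all 16 pairs.
A + A = {4, 8, 12, 20, 24, 36, 56, 60, 72, 108}, so |A + A| = 10.
K = |A + A| / |A| = 10/4 = 5/2 ≈ 2.5000.
Reference: AP of size 4 gives K = 7/4 ≈ 1.7500; a fully generic set of size 4 gives K ≈ 2.5000.

|A| = 4, |A + A| = 10, K = 10/4 = 5/2.


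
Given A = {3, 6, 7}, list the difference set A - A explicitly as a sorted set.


A - A = {a - a' : a, a' ∈ A}.
Compute a - a' for each ordered pair (a, a'):
a = 3: 3-3=0, 3-6=-3, 3-7=-4
a = 6: 6-3=3, 6-6=0, 6-7=-1
a = 7: 7-3=4, 7-6=1, 7-7=0
Collecting distinct values (and noting 0 appears from a-a):
A - A = {-4, -3, -1, 0, 1, 3, 4}
|A - A| = 7

A - A = {-4, -3, -1, 0, 1, 3, 4}


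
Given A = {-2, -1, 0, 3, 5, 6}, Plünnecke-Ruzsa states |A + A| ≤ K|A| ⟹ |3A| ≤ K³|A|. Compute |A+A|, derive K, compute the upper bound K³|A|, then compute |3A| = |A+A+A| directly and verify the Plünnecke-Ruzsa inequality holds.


|A| = 6.
Step 1: Compute A + A by enumerating all 36 pairs.
A + A = {-4, -3, -2, -1, 0, 1, 2, 3, 4, 5, 6, 8, 9, 10, 11, 12}, so |A + A| = 16.
Step 2: Doubling constant K = |A + A|/|A| = 16/6 = 16/6 ≈ 2.6667.
Step 3: Plünnecke-Ruzsa gives |3A| ≤ K³·|A| = (2.6667)³ · 6 ≈ 113.7778.
Step 4: Compute 3A = A + A + A directly by enumerating all triples (a,b,c) ∈ A³; |3A| = 25.
Step 5: Check 25 ≤ 113.7778? Yes ✓.

K = 16/6, Plünnecke-Ruzsa bound K³|A| ≈ 113.7778, |3A| = 25, inequality holds.


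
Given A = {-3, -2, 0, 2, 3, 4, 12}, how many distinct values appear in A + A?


A + A = {a + a' : a, a' ∈ A}; |A| = 7.
General bounds: 2|A| - 1 ≤ |A + A| ≤ |A|(|A|+1)/2, i.e. 13 ≤ |A + A| ≤ 28.
Lower bound 2|A|-1 is attained iff A is an arithmetic progression.
Enumerate sums a + a' for a ≤ a' (symmetric, so this suffices):
a = -3: -3+-3=-6, -3+-2=-5, -3+0=-3, -3+2=-1, -3+3=0, -3+4=1, -3+12=9
a = -2: -2+-2=-4, -2+0=-2, -2+2=0, -2+3=1, -2+4=2, -2+12=10
a = 0: 0+0=0, 0+2=2, 0+3=3, 0+4=4, 0+12=12
a = 2: 2+2=4, 2+3=5, 2+4=6, 2+12=14
a = 3: 3+3=6, 3+4=7, 3+12=15
a = 4: 4+4=8, 4+12=16
a = 12: 12+12=24
Distinct sums: {-6, -5, -4, -3, -2, -1, 0, 1, 2, 3, 4, 5, 6, 7, 8, 9, 10, 12, 14, 15, 16, 24}
|A + A| = 22

|A + A| = 22


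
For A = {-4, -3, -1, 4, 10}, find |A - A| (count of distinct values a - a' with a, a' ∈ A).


A - A = {a - a' : a, a' ∈ A}; |A| = 5.
Bounds: 2|A|-1 ≤ |A - A| ≤ |A|² - |A| + 1, i.e. 9 ≤ |A - A| ≤ 21.
Note: 0 ∈ A - A always (from a - a). The set is symmetric: if d ∈ A - A then -d ∈ A - A.
Enumerate nonzero differences d = a - a' with a > a' (then include -d):
Positive differences: {1, 2, 3, 5, 6, 7, 8, 11, 13, 14}
Full difference set: {0} ∪ (positive diffs) ∪ (negative diffs).
|A - A| = 1 + 2·10 = 21 (matches direct enumeration: 21).

|A - A| = 21


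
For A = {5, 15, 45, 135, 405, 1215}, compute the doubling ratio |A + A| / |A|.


|A| = 6.
Compute A + A by enumerating all 36 pairs.
A + A = {10, 20, 30, 50, 60, 90, 140, 150, 180, 270, 410, 420, 450, 540, 810, 1220, 1230, 1260, 1350, 1620, 2430}, so |A + A| = 21.
K = |A + A| / |A| = 21/6 = 7/2 ≈ 3.5000.
Reference: AP of size 6 gives K = 11/6 ≈ 1.8333; a fully generic set of size 6 gives K ≈ 3.5000.

|A| = 6, |A + A| = 21, K = 21/6 = 7/2.


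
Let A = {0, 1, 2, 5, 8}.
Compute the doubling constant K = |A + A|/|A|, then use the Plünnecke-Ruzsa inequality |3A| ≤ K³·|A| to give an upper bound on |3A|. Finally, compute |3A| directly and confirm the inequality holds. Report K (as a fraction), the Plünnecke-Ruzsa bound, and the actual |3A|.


|A| = 5.
Step 1: Compute A + A by enumerating all 25 pairs.
A + A = {0, 1, 2, 3, 4, 5, 6, 7, 8, 9, 10, 13, 16}, so |A + A| = 13.
Step 2: Doubling constant K = |A + A|/|A| = 13/5 = 13/5 ≈ 2.6000.
Step 3: Plünnecke-Ruzsa gives |3A| ≤ K³·|A| = (2.6000)³ · 5 ≈ 87.8800.
Step 4: Compute 3A = A + A + A directly by enumerating all triples (a,b,c) ∈ A³; |3A| = 21.
Step 5: Check 21 ≤ 87.8800? Yes ✓.

K = 13/5, Plünnecke-Ruzsa bound K³|A| ≈ 87.8800, |3A| = 21, inequality holds.


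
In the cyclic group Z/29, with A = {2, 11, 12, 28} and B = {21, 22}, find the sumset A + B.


Work in Z/29Z: reduce every sum a + b modulo 29.
Enumerate all 8 pairs:
a = 2: 2+21=23, 2+22=24
a = 11: 11+21=3, 11+22=4
a = 12: 12+21=4, 12+22=5
a = 28: 28+21=20, 28+22=21
Distinct residues collected: {3, 4, 5, 20, 21, 23, 24}
|A + B| = 7 (out of 29 total residues).

A + B = {3, 4, 5, 20, 21, 23, 24}


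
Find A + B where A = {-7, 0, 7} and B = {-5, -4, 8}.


A + B = {a + b : a ∈ A, b ∈ B}.
Enumerate all |A|·|B| = 3·3 = 9 pairs (a, b) and collect distinct sums.
a = -7: -7+-5=-12, -7+-4=-11, -7+8=1
a = 0: 0+-5=-5, 0+-4=-4, 0+8=8
a = 7: 7+-5=2, 7+-4=3, 7+8=15
Collecting distinct sums: A + B = {-12, -11, -5, -4, 1, 2, 3, 8, 15}
|A + B| = 9

A + B = {-12, -11, -5, -4, 1, 2, 3, 8, 15}


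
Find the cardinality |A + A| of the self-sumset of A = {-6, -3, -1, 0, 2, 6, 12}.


A + A = {a + a' : a, a' ∈ A}; |A| = 7.
General bounds: 2|A| - 1 ≤ |A + A| ≤ |A|(|A|+1)/2, i.e. 13 ≤ |A + A| ≤ 28.
Lower bound 2|A|-1 is attained iff A is an arithmetic progression.
Enumerate sums a + a' for a ≤ a' (symmetric, so this suffices):
a = -6: -6+-6=-12, -6+-3=-9, -6+-1=-7, -6+0=-6, -6+2=-4, -6+6=0, -6+12=6
a = -3: -3+-3=-6, -3+-1=-4, -3+0=-3, -3+2=-1, -3+6=3, -3+12=9
a = -1: -1+-1=-2, -1+0=-1, -1+2=1, -1+6=5, -1+12=11
a = 0: 0+0=0, 0+2=2, 0+6=6, 0+12=12
a = 2: 2+2=4, 2+6=8, 2+12=14
a = 6: 6+6=12, 6+12=18
a = 12: 12+12=24
Distinct sums: {-12, -9, -7, -6, -4, -3, -2, -1, 0, 1, 2, 3, 4, 5, 6, 8, 9, 11, 12, 14, 18, 24}
|A + A| = 22

|A + A| = 22


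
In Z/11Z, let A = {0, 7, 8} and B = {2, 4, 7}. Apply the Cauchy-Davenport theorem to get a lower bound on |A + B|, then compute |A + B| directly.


Cauchy-Davenport: |A + B| ≥ min(p, |A| + |B| - 1) for A, B nonempty in Z/pZ.
|A| = 3, |B| = 3, p = 11.
CD lower bound = min(11, 3 + 3 - 1) = min(11, 5) = 5.
Compute A + B mod 11 directly:
a = 0: 0+2=2, 0+4=4, 0+7=7
a = 7: 7+2=9, 7+4=0, 7+7=3
a = 8: 8+2=10, 8+4=1, 8+7=4
A + B = {0, 1, 2, 3, 4, 7, 9, 10}, so |A + B| = 8.
Verify: 8 ≥ 5? Yes ✓.

CD lower bound = 5, actual |A + B| = 8.


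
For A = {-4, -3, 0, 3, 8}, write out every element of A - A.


A - A = {a - a' : a, a' ∈ A}.
Compute a - a' for each ordered pair (a, a'):
a = -4: -4--4=0, -4--3=-1, -4-0=-4, -4-3=-7, -4-8=-12
a = -3: -3--4=1, -3--3=0, -3-0=-3, -3-3=-6, -3-8=-11
a = 0: 0--4=4, 0--3=3, 0-0=0, 0-3=-3, 0-8=-8
a = 3: 3--4=7, 3--3=6, 3-0=3, 3-3=0, 3-8=-5
a = 8: 8--4=12, 8--3=11, 8-0=8, 8-3=5, 8-8=0
Collecting distinct values (and noting 0 appears from a-a):
A - A = {-12, -11, -8, -7, -6, -5, -4, -3, -1, 0, 1, 3, 4, 5, 6, 7, 8, 11, 12}
|A - A| = 19

A - A = {-12, -11, -8, -7, -6, -5, -4, -3, -1, 0, 1, 3, 4, 5, 6, 7, 8, 11, 12}


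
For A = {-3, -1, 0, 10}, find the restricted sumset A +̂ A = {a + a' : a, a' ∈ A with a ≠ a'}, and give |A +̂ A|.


Restricted sumset: A +̂ A = {a + a' : a ∈ A, a' ∈ A, a ≠ a'}.
Equivalently, take A + A and drop any sum 2a that is achievable ONLY as a + a for a ∈ A (i.e. sums representable only with equal summands).
Enumerate pairs (a, a') with a < a' (symmetric, so each unordered pair gives one sum; this covers all a ≠ a'):
  -3 + -1 = -4
  -3 + 0 = -3
  -3 + 10 = 7
  -1 + 0 = -1
  -1 + 10 = 9
  0 + 10 = 10
Collected distinct sums: {-4, -3, -1, 7, 9, 10}
|A +̂ A| = 6
(Reference bound: |A +̂ A| ≥ 2|A| - 3 for |A| ≥ 2, with |A| = 4 giving ≥ 5.)

|A +̂ A| = 6


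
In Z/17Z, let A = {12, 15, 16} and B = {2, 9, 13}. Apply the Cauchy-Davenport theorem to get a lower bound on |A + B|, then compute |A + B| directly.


Cauchy-Davenport: |A + B| ≥ min(p, |A| + |B| - 1) for A, B nonempty in Z/pZ.
|A| = 3, |B| = 3, p = 17.
CD lower bound = min(17, 3 + 3 - 1) = min(17, 5) = 5.
Compute A + B mod 17 directly:
a = 12: 12+2=14, 12+9=4, 12+13=8
a = 15: 15+2=0, 15+9=7, 15+13=11
a = 16: 16+2=1, 16+9=8, 16+13=12
A + B = {0, 1, 4, 7, 8, 11, 12, 14}, so |A + B| = 8.
Verify: 8 ≥ 5? Yes ✓.

CD lower bound = 5, actual |A + B| = 8.


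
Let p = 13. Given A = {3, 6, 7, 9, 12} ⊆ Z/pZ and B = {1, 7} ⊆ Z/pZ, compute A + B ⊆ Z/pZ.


Work in Z/13Z: reduce every sum a + b modulo 13.
Enumerate all 10 pairs:
a = 3: 3+1=4, 3+7=10
a = 6: 6+1=7, 6+7=0
a = 7: 7+1=8, 7+7=1
a = 9: 9+1=10, 9+7=3
a = 12: 12+1=0, 12+7=6
Distinct residues collected: {0, 1, 3, 4, 6, 7, 8, 10}
|A + B| = 8 (out of 13 total residues).

A + B = {0, 1, 3, 4, 6, 7, 8, 10}


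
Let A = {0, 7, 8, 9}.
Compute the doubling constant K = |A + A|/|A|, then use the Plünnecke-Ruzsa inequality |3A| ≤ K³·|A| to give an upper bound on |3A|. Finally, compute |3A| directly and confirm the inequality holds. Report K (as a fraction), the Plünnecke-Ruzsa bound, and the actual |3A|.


|A| = 4.
Step 1: Compute A + A by enumerating all 16 pairs.
A + A = {0, 7, 8, 9, 14, 15, 16, 17, 18}, so |A + A| = 9.
Step 2: Doubling constant K = |A + A|/|A| = 9/4 = 9/4 ≈ 2.2500.
Step 3: Plünnecke-Ruzsa gives |3A| ≤ K³·|A| = (2.2500)³ · 4 ≈ 45.5625.
Step 4: Compute 3A = A + A + A directly by enumerating all triples (a,b,c) ∈ A³; |3A| = 16.
Step 5: Check 16 ≤ 45.5625? Yes ✓.

K = 9/4, Plünnecke-Ruzsa bound K³|A| ≈ 45.5625, |3A| = 16, inequality holds.


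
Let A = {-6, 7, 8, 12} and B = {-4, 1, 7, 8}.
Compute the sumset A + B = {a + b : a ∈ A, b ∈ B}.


A + B = {a + b : a ∈ A, b ∈ B}.
Enumerate all |A|·|B| = 4·4 = 16 pairs (a, b) and collect distinct sums.
a = -6: -6+-4=-10, -6+1=-5, -6+7=1, -6+8=2
a = 7: 7+-4=3, 7+1=8, 7+7=14, 7+8=15
a = 8: 8+-4=4, 8+1=9, 8+7=15, 8+8=16
a = 12: 12+-4=8, 12+1=13, 12+7=19, 12+8=20
Collecting distinct sums: A + B = {-10, -5, 1, 2, 3, 4, 8, 9, 13, 14, 15, 16, 19, 20}
|A + B| = 14

A + B = {-10, -5, 1, 2, 3, 4, 8, 9, 13, 14, 15, 16, 19, 20}


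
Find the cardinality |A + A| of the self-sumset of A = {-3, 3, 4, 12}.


A + A = {a + a' : a, a' ∈ A}; |A| = 4.
General bounds: 2|A| - 1 ≤ |A + A| ≤ |A|(|A|+1)/2, i.e. 7 ≤ |A + A| ≤ 10.
Lower bound 2|A|-1 is attained iff A is an arithmetic progression.
Enumerate sums a + a' for a ≤ a' (symmetric, so this suffices):
a = -3: -3+-3=-6, -3+3=0, -3+4=1, -3+12=9
a = 3: 3+3=6, 3+4=7, 3+12=15
a = 4: 4+4=8, 4+12=16
a = 12: 12+12=24
Distinct sums: {-6, 0, 1, 6, 7, 8, 9, 15, 16, 24}
|A + A| = 10

|A + A| = 10


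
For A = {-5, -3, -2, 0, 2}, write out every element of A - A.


A - A = {a - a' : a, a' ∈ A}.
Compute a - a' for each ordered pair (a, a'):
a = -5: -5--5=0, -5--3=-2, -5--2=-3, -5-0=-5, -5-2=-7
a = -3: -3--5=2, -3--3=0, -3--2=-1, -3-0=-3, -3-2=-5
a = -2: -2--5=3, -2--3=1, -2--2=0, -2-0=-2, -2-2=-4
a = 0: 0--5=5, 0--3=3, 0--2=2, 0-0=0, 0-2=-2
a = 2: 2--5=7, 2--3=5, 2--2=4, 2-0=2, 2-2=0
Collecting distinct values (and noting 0 appears from a-a):
A - A = {-7, -5, -4, -3, -2, -1, 0, 1, 2, 3, 4, 5, 7}
|A - A| = 13

A - A = {-7, -5, -4, -3, -2, -1, 0, 1, 2, 3, 4, 5, 7}


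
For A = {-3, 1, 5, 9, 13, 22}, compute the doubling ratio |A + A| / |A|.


|A| = 6.
Compute A + A by enumerating all 36 pairs.
A + A = {-6, -2, 2, 6, 10, 14, 18, 19, 22, 23, 26, 27, 31, 35, 44}, so |A + A| = 15.
K = |A + A| / |A| = 15/6 = 5/2 ≈ 2.5000.
Reference: AP of size 6 gives K = 11/6 ≈ 1.8333; a fully generic set of size 6 gives K ≈ 3.5000.

|A| = 6, |A + A| = 15, K = 15/6 = 5/2.


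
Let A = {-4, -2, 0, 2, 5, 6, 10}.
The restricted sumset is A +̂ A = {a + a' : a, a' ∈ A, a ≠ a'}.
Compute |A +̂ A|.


Restricted sumset: A +̂ A = {a + a' : a ∈ A, a' ∈ A, a ≠ a'}.
Equivalently, take A + A and drop any sum 2a that is achievable ONLY as a + a for a ∈ A (i.e. sums representable only with equal summands).
Enumerate pairs (a, a') with a < a' (symmetric, so each unordered pair gives one sum; this covers all a ≠ a'):
  -4 + -2 = -6
  -4 + 0 = -4
  -4 + 2 = -2
  -4 + 5 = 1
  -4 + 6 = 2
  -4 + 10 = 6
  -2 + 0 = -2
  -2 + 2 = 0
  -2 + 5 = 3
  -2 + 6 = 4
  -2 + 10 = 8
  0 + 2 = 2
  0 + 5 = 5
  0 + 6 = 6
  0 + 10 = 10
  2 + 5 = 7
  2 + 6 = 8
  2 + 10 = 12
  5 + 6 = 11
  5 + 10 = 15
  6 + 10 = 16
Collected distinct sums: {-6, -4, -2, 0, 1, 2, 3, 4, 5, 6, 7, 8, 10, 11, 12, 15, 16}
|A +̂ A| = 17
(Reference bound: |A +̂ A| ≥ 2|A| - 3 for |A| ≥ 2, with |A| = 7 giving ≥ 11.)

|A +̂ A| = 17


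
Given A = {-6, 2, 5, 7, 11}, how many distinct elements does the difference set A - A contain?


A - A = {a - a' : a, a' ∈ A}; |A| = 5.
Bounds: 2|A|-1 ≤ |A - A| ≤ |A|² - |A| + 1, i.e. 9 ≤ |A - A| ≤ 21.
Note: 0 ∈ A - A always (from a - a). The set is symmetric: if d ∈ A - A then -d ∈ A - A.
Enumerate nonzero differences d = a - a' with a > a' (then include -d):
Positive differences: {2, 3, 4, 5, 6, 8, 9, 11, 13, 17}
Full difference set: {0} ∪ (positive diffs) ∪ (negative diffs).
|A - A| = 1 + 2·10 = 21 (matches direct enumeration: 21).

|A - A| = 21


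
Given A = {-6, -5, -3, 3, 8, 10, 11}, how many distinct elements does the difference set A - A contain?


A - A = {a - a' : a, a' ∈ A}; |A| = 7.
Bounds: 2|A|-1 ≤ |A - A| ≤ |A|² - |A| + 1, i.e. 13 ≤ |A - A| ≤ 43.
Note: 0 ∈ A - A always (from a - a). The set is symmetric: if d ∈ A - A then -d ∈ A - A.
Enumerate nonzero differences d = a - a' with a > a' (then include -d):
Positive differences: {1, 2, 3, 5, 6, 7, 8, 9, 11, 13, 14, 15, 16, 17}
Full difference set: {0} ∪ (positive diffs) ∪ (negative diffs).
|A - A| = 1 + 2·14 = 29 (matches direct enumeration: 29).

|A - A| = 29


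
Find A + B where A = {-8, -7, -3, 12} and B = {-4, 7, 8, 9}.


A + B = {a + b : a ∈ A, b ∈ B}.
Enumerate all |A|·|B| = 4·4 = 16 pairs (a, b) and collect distinct sums.
a = -8: -8+-4=-12, -8+7=-1, -8+8=0, -8+9=1
a = -7: -7+-4=-11, -7+7=0, -7+8=1, -7+9=2
a = -3: -3+-4=-7, -3+7=4, -3+8=5, -3+9=6
a = 12: 12+-4=8, 12+7=19, 12+8=20, 12+9=21
Collecting distinct sums: A + B = {-12, -11, -7, -1, 0, 1, 2, 4, 5, 6, 8, 19, 20, 21}
|A + B| = 14

A + B = {-12, -11, -7, -1, 0, 1, 2, 4, 5, 6, 8, 19, 20, 21}


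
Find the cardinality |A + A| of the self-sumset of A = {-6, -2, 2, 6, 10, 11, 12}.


A + A = {a + a' : a, a' ∈ A}; |A| = 7.
General bounds: 2|A| - 1 ≤ |A + A| ≤ |A|(|A|+1)/2, i.e. 13 ≤ |A + A| ≤ 28.
Lower bound 2|A|-1 is attained iff A is an arithmetic progression.
Enumerate sums a + a' for a ≤ a' (symmetric, so this suffices):
a = -6: -6+-6=-12, -6+-2=-8, -6+2=-4, -6+6=0, -6+10=4, -6+11=5, -6+12=6
a = -2: -2+-2=-4, -2+2=0, -2+6=4, -2+10=8, -2+11=9, -2+12=10
a = 2: 2+2=4, 2+6=8, 2+10=12, 2+11=13, 2+12=14
a = 6: 6+6=12, 6+10=16, 6+11=17, 6+12=18
a = 10: 10+10=20, 10+11=21, 10+12=22
a = 11: 11+11=22, 11+12=23
a = 12: 12+12=24
Distinct sums: {-12, -8, -4, 0, 4, 5, 6, 8, 9, 10, 12, 13, 14, 16, 17, 18, 20, 21, 22, 23, 24}
|A + A| = 21

|A + A| = 21


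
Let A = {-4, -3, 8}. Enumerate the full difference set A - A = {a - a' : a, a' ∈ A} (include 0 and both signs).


A - A = {a - a' : a, a' ∈ A}.
Compute a - a' for each ordered pair (a, a'):
a = -4: -4--4=0, -4--3=-1, -4-8=-12
a = -3: -3--4=1, -3--3=0, -3-8=-11
a = 8: 8--4=12, 8--3=11, 8-8=0
Collecting distinct values (and noting 0 appears from a-a):
A - A = {-12, -11, -1, 0, 1, 11, 12}
|A - A| = 7

A - A = {-12, -11, -1, 0, 1, 11, 12}


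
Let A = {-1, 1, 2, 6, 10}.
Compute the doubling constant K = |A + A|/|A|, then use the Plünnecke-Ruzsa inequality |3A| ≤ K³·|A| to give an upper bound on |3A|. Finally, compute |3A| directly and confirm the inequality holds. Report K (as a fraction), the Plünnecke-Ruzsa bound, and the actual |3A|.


|A| = 5.
Step 1: Compute A + A by enumerating all 25 pairs.
A + A = {-2, 0, 1, 2, 3, 4, 5, 7, 8, 9, 11, 12, 16, 20}, so |A + A| = 14.
Step 2: Doubling constant K = |A + A|/|A| = 14/5 = 14/5 ≈ 2.8000.
Step 3: Plünnecke-Ruzsa gives |3A| ≤ K³·|A| = (2.8000)³ · 5 ≈ 109.7600.
Step 4: Compute 3A = A + A + A directly by enumerating all triples (a,b,c) ∈ A³; |3A| = 25.
Step 5: Check 25 ≤ 109.7600? Yes ✓.

K = 14/5, Plünnecke-Ruzsa bound K³|A| ≈ 109.7600, |3A| = 25, inequality holds.


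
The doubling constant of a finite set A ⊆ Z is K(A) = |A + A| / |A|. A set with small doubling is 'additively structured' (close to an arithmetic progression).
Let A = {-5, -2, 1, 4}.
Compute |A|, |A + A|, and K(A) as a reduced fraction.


|A| = 4.
Compute A + A by enumerating all 16 pairs.
A + A = {-10, -7, -4, -1, 2, 5, 8}, so |A + A| = 7.
K = |A + A| / |A| = 7/4 (already in lowest terms) ≈ 1.7500.
Reference: AP of size 4 gives K = 7/4 ≈ 1.7500; a fully generic set of size 4 gives K ≈ 2.5000.

|A| = 4, |A + A| = 7, K = 7/4.


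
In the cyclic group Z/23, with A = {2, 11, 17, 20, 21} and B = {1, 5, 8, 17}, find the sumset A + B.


Work in Z/23Z: reduce every sum a + b modulo 23.
Enumerate all 20 pairs:
a = 2: 2+1=3, 2+5=7, 2+8=10, 2+17=19
a = 11: 11+1=12, 11+5=16, 11+8=19, 11+17=5
a = 17: 17+1=18, 17+5=22, 17+8=2, 17+17=11
a = 20: 20+1=21, 20+5=2, 20+8=5, 20+17=14
a = 21: 21+1=22, 21+5=3, 21+8=6, 21+17=15
Distinct residues collected: {2, 3, 5, 6, 7, 10, 11, 12, 14, 15, 16, 18, 19, 21, 22}
|A + B| = 15 (out of 23 total residues).

A + B = {2, 3, 5, 6, 7, 10, 11, 12, 14, 15, 16, 18, 19, 21, 22}


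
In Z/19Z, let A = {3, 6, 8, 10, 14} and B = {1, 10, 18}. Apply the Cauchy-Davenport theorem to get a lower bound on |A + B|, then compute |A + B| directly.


Cauchy-Davenport: |A + B| ≥ min(p, |A| + |B| - 1) for A, B nonempty in Z/pZ.
|A| = 5, |B| = 3, p = 19.
CD lower bound = min(19, 5 + 3 - 1) = min(19, 7) = 7.
Compute A + B mod 19 directly:
a = 3: 3+1=4, 3+10=13, 3+18=2
a = 6: 6+1=7, 6+10=16, 6+18=5
a = 8: 8+1=9, 8+10=18, 8+18=7
a = 10: 10+1=11, 10+10=1, 10+18=9
a = 14: 14+1=15, 14+10=5, 14+18=13
A + B = {1, 2, 4, 5, 7, 9, 11, 13, 15, 16, 18}, so |A + B| = 11.
Verify: 11 ≥ 7? Yes ✓.

CD lower bound = 7, actual |A + B| = 11.


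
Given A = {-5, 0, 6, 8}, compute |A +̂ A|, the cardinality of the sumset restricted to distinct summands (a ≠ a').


Restricted sumset: A +̂ A = {a + a' : a ∈ A, a' ∈ A, a ≠ a'}.
Equivalently, take A + A and drop any sum 2a that is achievable ONLY as a + a for a ∈ A (i.e. sums representable only with equal summands).
Enumerate pairs (a, a') with a < a' (symmetric, so each unordered pair gives one sum; this covers all a ≠ a'):
  -5 + 0 = -5
  -5 + 6 = 1
  -5 + 8 = 3
  0 + 6 = 6
  0 + 8 = 8
  6 + 8 = 14
Collected distinct sums: {-5, 1, 3, 6, 8, 14}
|A +̂ A| = 6
(Reference bound: |A +̂ A| ≥ 2|A| - 3 for |A| ≥ 2, with |A| = 4 giving ≥ 5.)

|A +̂ A| = 6


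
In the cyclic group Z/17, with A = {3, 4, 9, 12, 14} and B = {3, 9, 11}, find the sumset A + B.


Work in Z/17Z: reduce every sum a + b modulo 17.
Enumerate all 15 pairs:
a = 3: 3+3=6, 3+9=12, 3+11=14
a = 4: 4+3=7, 4+9=13, 4+11=15
a = 9: 9+3=12, 9+9=1, 9+11=3
a = 12: 12+3=15, 12+9=4, 12+11=6
a = 14: 14+3=0, 14+9=6, 14+11=8
Distinct residues collected: {0, 1, 3, 4, 6, 7, 8, 12, 13, 14, 15}
|A + B| = 11 (out of 17 total residues).

A + B = {0, 1, 3, 4, 6, 7, 8, 12, 13, 14, 15}


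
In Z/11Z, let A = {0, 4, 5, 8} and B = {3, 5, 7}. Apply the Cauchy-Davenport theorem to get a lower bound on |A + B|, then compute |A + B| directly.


Cauchy-Davenport: |A + B| ≥ min(p, |A| + |B| - 1) for A, B nonempty in Z/pZ.
|A| = 4, |B| = 3, p = 11.
CD lower bound = min(11, 4 + 3 - 1) = min(11, 6) = 6.
Compute A + B mod 11 directly:
a = 0: 0+3=3, 0+5=5, 0+7=7
a = 4: 4+3=7, 4+5=9, 4+7=0
a = 5: 5+3=8, 5+5=10, 5+7=1
a = 8: 8+3=0, 8+5=2, 8+7=4
A + B = {0, 1, 2, 3, 4, 5, 7, 8, 9, 10}, so |A + B| = 10.
Verify: 10 ≥ 6? Yes ✓.

CD lower bound = 6, actual |A + B| = 10.


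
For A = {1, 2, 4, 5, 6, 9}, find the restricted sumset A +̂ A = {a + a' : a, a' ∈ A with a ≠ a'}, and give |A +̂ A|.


Restricted sumset: A +̂ A = {a + a' : a ∈ A, a' ∈ A, a ≠ a'}.
Equivalently, take A + A and drop any sum 2a that is achievable ONLY as a + a for a ∈ A (i.e. sums representable only with equal summands).
Enumerate pairs (a, a') with a < a' (symmetric, so each unordered pair gives one sum; this covers all a ≠ a'):
  1 + 2 = 3
  1 + 4 = 5
  1 + 5 = 6
  1 + 6 = 7
  1 + 9 = 10
  2 + 4 = 6
  2 + 5 = 7
  2 + 6 = 8
  2 + 9 = 11
  4 + 5 = 9
  4 + 6 = 10
  4 + 9 = 13
  5 + 6 = 11
  5 + 9 = 14
  6 + 9 = 15
Collected distinct sums: {3, 5, 6, 7, 8, 9, 10, 11, 13, 14, 15}
|A +̂ A| = 11
(Reference bound: |A +̂ A| ≥ 2|A| - 3 for |A| ≥ 2, with |A| = 6 giving ≥ 9.)

|A +̂ A| = 11


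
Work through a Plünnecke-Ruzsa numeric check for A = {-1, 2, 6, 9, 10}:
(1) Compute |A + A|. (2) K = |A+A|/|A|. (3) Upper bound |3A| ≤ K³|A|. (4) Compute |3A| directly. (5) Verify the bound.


|A| = 5.
Step 1: Compute A + A by enumerating all 25 pairs.
A + A = {-2, 1, 4, 5, 8, 9, 11, 12, 15, 16, 18, 19, 20}, so |A + A| = 13.
Step 2: Doubling constant K = |A + A|/|A| = 13/5 = 13/5 ≈ 2.6000.
Step 3: Plünnecke-Ruzsa gives |3A| ≤ K³·|A| = (2.6000)³ · 5 ≈ 87.8800.
Step 4: Compute 3A = A + A + A directly by enumerating all triples (a,b,c) ∈ A³; |3A| = 25.
Step 5: Check 25 ≤ 87.8800? Yes ✓.

K = 13/5, Plünnecke-Ruzsa bound K³|A| ≈ 87.8800, |3A| = 25, inequality holds.


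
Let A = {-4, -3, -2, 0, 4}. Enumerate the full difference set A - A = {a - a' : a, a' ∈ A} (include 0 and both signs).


A - A = {a - a' : a, a' ∈ A}.
Compute a - a' for each ordered pair (a, a'):
a = -4: -4--4=0, -4--3=-1, -4--2=-2, -4-0=-4, -4-4=-8
a = -3: -3--4=1, -3--3=0, -3--2=-1, -3-0=-3, -3-4=-7
a = -2: -2--4=2, -2--3=1, -2--2=0, -2-0=-2, -2-4=-6
a = 0: 0--4=4, 0--3=3, 0--2=2, 0-0=0, 0-4=-4
a = 4: 4--4=8, 4--3=7, 4--2=6, 4-0=4, 4-4=0
Collecting distinct values (and noting 0 appears from a-a):
A - A = {-8, -7, -6, -4, -3, -2, -1, 0, 1, 2, 3, 4, 6, 7, 8}
|A - A| = 15

A - A = {-8, -7, -6, -4, -3, -2, -1, 0, 1, 2, 3, 4, 6, 7, 8}


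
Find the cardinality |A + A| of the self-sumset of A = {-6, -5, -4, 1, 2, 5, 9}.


A + A = {a + a' : a, a' ∈ A}; |A| = 7.
General bounds: 2|A| - 1 ≤ |A + A| ≤ |A|(|A|+1)/2, i.e. 13 ≤ |A + A| ≤ 28.
Lower bound 2|A|-1 is attained iff A is an arithmetic progression.
Enumerate sums a + a' for a ≤ a' (symmetric, so this suffices):
a = -6: -6+-6=-12, -6+-5=-11, -6+-4=-10, -6+1=-5, -6+2=-4, -6+5=-1, -6+9=3
a = -5: -5+-5=-10, -5+-4=-9, -5+1=-4, -5+2=-3, -5+5=0, -5+9=4
a = -4: -4+-4=-8, -4+1=-3, -4+2=-2, -4+5=1, -4+9=5
a = 1: 1+1=2, 1+2=3, 1+5=6, 1+9=10
a = 2: 2+2=4, 2+5=7, 2+9=11
a = 5: 5+5=10, 5+9=14
a = 9: 9+9=18
Distinct sums: {-12, -11, -10, -9, -8, -5, -4, -3, -2, -1, 0, 1, 2, 3, 4, 5, 6, 7, 10, 11, 14, 18}
|A + A| = 22

|A + A| = 22


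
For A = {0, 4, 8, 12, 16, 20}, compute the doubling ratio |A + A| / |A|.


|A| = 6.
Compute A + A by enumerating all 36 pairs.
A + A = {0, 4, 8, 12, 16, 20, 24, 28, 32, 36, 40}, so |A + A| = 11.
K = |A + A| / |A| = 11/6 (already in lowest terms) ≈ 1.8333.
Reference: AP of size 6 gives K = 11/6 ≈ 1.8333; a fully generic set of size 6 gives K ≈ 3.5000.

|A| = 6, |A + A| = 11, K = 11/6.


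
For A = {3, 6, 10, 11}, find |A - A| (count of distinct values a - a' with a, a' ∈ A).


A - A = {a - a' : a, a' ∈ A}; |A| = 4.
Bounds: 2|A|-1 ≤ |A - A| ≤ |A|² - |A| + 1, i.e. 7 ≤ |A - A| ≤ 13.
Note: 0 ∈ A - A always (from a - a). The set is symmetric: if d ∈ A - A then -d ∈ A - A.
Enumerate nonzero differences d = a - a' with a > a' (then include -d):
Positive differences: {1, 3, 4, 5, 7, 8}
Full difference set: {0} ∪ (positive diffs) ∪ (negative diffs).
|A - A| = 1 + 2·6 = 13 (matches direct enumeration: 13).

|A - A| = 13


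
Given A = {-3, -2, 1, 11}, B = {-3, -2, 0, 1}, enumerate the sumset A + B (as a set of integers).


A + B = {a + b : a ∈ A, b ∈ B}.
Enumerate all |A|·|B| = 4·4 = 16 pairs (a, b) and collect distinct sums.
a = -3: -3+-3=-6, -3+-2=-5, -3+0=-3, -3+1=-2
a = -2: -2+-3=-5, -2+-2=-4, -2+0=-2, -2+1=-1
a = 1: 1+-3=-2, 1+-2=-1, 1+0=1, 1+1=2
a = 11: 11+-3=8, 11+-2=9, 11+0=11, 11+1=12
Collecting distinct sums: A + B = {-6, -5, -4, -3, -2, -1, 1, 2, 8, 9, 11, 12}
|A + B| = 12

A + B = {-6, -5, -4, -3, -2, -1, 1, 2, 8, 9, 11, 12}


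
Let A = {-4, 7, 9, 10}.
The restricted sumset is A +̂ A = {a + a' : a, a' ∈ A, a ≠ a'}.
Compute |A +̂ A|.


Restricted sumset: A +̂ A = {a + a' : a ∈ A, a' ∈ A, a ≠ a'}.
Equivalently, take A + A and drop any sum 2a that is achievable ONLY as a + a for a ∈ A (i.e. sums representable only with equal summands).
Enumerate pairs (a, a') with a < a' (symmetric, so each unordered pair gives one sum; this covers all a ≠ a'):
  -4 + 7 = 3
  -4 + 9 = 5
  -4 + 10 = 6
  7 + 9 = 16
  7 + 10 = 17
  9 + 10 = 19
Collected distinct sums: {3, 5, 6, 16, 17, 19}
|A +̂ A| = 6
(Reference bound: |A +̂ A| ≥ 2|A| - 3 for |A| ≥ 2, with |A| = 4 giving ≥ 5.)

|A +̂ A| = 6


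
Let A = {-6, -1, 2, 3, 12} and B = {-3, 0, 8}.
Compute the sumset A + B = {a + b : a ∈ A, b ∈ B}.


A + B = {a + b : a ∈ A, b ∈ B}.
Enumerate all |A|·|B| = 5·3 = 15 pairs (a, b) and collect distinct sums.
a = -6: -6+-3=-9, -6+0=-6, -6+8=2
a = -1: -1+-3=-4, -1+0=-1, -1+8=7
a = 2: 2+-3=-1, 2+0=2, 2+8=10
a = 3: 3+-3=0, 3+0=3, 3+8=11
a = 12: 12+-3=9, 12+0=12, 12+8=20
Collecting distinct sums: A + B = {-9, -6, -4, -1, 0, 2, 3, 7, 9, 10, 11, 12, 20}
|A + B| = 13

A + B = {-9, -6, -4, -1, 0, 2, 3, 7, 9, 10, 11, 12, 20}


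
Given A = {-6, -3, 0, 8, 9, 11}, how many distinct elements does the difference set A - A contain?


A - A = {a - a' : a, a' ∈ A}; |A| = 6.
Bounds: 2|A|-1 ≤ |A - A| ≤ |A|² - |A| + 1, i.e. 11 ≤ |A - A| ≤ 31.
Note: 0 ∈ A - A always (from a - a). The set is symmetric: if d ∈ A - A then -d ∈ A - A.
Enumerate nonzero differences d = a - a' with a > a' (then include -d):
Positive differences: {1, 2, 3, 6, 8, 9, 11, 12, 14, 15, 17}
Full difference set: {0} ∪ (positive diffs) ∪ (negative diffs).
|A - A| = 1 + 2·11 = 23 (matches direct enumeration: 23).

|A - A| = 23


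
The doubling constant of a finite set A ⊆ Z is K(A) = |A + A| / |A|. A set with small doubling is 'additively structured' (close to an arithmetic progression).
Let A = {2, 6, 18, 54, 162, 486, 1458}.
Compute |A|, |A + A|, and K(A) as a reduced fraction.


|A| = 7.
Compute A + A by enumerating all 49 pairs.
A + A = {4, 8, 12, 20, 24, 36, 56, 60, 72, 108, 164, 168, 180, 216, 324, 488, 492, 504, 540, 648, 972, 1460, 1464, 1476, 1512, 1620, 1944, 2916}, so |A + A| = 28.
K = |A + A| / |A| = 28/7 = 4/1 ≈ 4.0000.
Reference: AP of size 7 gives K = 13/7 ≈ 1.8571; a fully generic set of size 7 gives K ≈ 4.0000.

|A| = 7, |A + A| = 28, K = 28/7 = 4/1.


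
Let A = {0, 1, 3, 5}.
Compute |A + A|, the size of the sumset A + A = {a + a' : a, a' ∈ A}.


A + A = {a + a' : a, a' ∈ A}; |A| = 4.
General bounds: 2|A| - 1 ≤ |A + A| ≤ |A|(|A|+1)/2, i.e. 7 ≤ |A + A| ≤ 10.
Lower bound 2|A|-1 is attained iff A is an arithmetic progression.
Enumerate sums a + a' for a ≤ a' (symmetric, so this suffices):
a = 0: 0+0=0, 0+1=1, 0+3=3, 0+5=5
a = 1: 1+1=2, 1+3=4, 1+5=6
a = 3: 3+3=6, 3+5=8
a = 5: 5+5=10
Distinct sums: {0, 1, 2, 3, 4, 5, 6, 8, 10}
|A + A| = 9

|A + A| = 9


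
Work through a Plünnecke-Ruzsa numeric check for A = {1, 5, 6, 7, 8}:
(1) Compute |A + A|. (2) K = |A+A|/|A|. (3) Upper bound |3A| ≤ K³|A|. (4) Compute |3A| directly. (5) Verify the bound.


|A| = 5.
Step 1: Compute A + A by enumerating all 25 pairs.
A + A = {2, 6, 7, 8, 9, 10, 11, 12, 13, 14, 15, 16}, so |A + A| = 12.
Step 2: Doubling constant K = |A + A|/|A| = 12/5 = 12/5 ≈ 2.4000.
Step 3: Plünnecke-Ruzsa gives |3A| ≤ K³·|A| = (2.4000)³ · 5 ≈ 69.1200.
Step 4: Compute 3A = A + A + A directly by enumerating all triples (a,b,c) ∈ A³; |3A| = 19.
Step 5: Check 19 ≤ 69.1200? Yes ✓.

K = 12/5, Plünnecke-Ruzsa bound K³|A| ≈ 69.1200, |3A| = 19, inequality holds.


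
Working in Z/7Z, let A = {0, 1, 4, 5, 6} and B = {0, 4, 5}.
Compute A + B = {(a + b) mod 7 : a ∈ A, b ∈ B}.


Work in Z/7Z: reduce every sum a + b modulo 7.
Enumerate all 15 pairs:
a = 0: 0+0=0, 0+4=4, 0+5=5
a = 1: 1+0=1, 1+4=5, 1+5=6
a = 4: 4+0=4, 4+4=1, 4+5=2
a = 5: 5+0=5, 5+4=2, 5+5=3
a = 6: 6+0=6, 6+4=3, 6+5=4
Distinct residues collected: {0, 1, 2, 3, 4, 5, 6}
|A + B| = 7 (out of 7 total residues).

A + B = {0, 1, 2, 3, 4, 5, 6}


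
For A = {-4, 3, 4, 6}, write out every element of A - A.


A - A = {a - a' : a, a' ∈ A}.
Compute a - a' for each ordered pair (a, a'):
a = -4: -4--4=0, -4-3=-7, -4-4=-8, -4-6=-10
a = 3: 3--4=7, 3-3=0, 3-4=-1, 3-6=-3
a = 4: 4--4=8, 4-3=1, 4-4=0, 4-6=-2
a = 6: 6--4=10, 6-3=3, 6-4=2, 6-6=0
Collecting distinct values (and noting 0 appears from a-a):
A - A = {-10, -8, -7, -3, -2, -1, 0, 1, 2, 3, 7, 8, 10}
|A - A| = 13

A - A = {-10, -8, -7, -3, -2, -1, 0, 1, 2, 3, 7, 8, 10}


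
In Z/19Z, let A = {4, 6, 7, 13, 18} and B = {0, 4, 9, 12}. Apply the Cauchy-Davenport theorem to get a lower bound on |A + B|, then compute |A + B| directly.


Cauchy-Davenport: |A + B| ≥ min(p, |A| + |B| - 1) for A, B nonempty in Z/pZ.
|A| = 5, |B| = 4, p = 19.
CD lower bound = min(19, 5 + 4 - 1) = min(19, 8) = 8.
Compute A + B mod 19 directly:
a = 4: 4+0=4, 4+4=8, 4+9=13, 4+12=16
a = 6: 6+0=6, 6+4=10, 6+9=15, 6+12=18
a = 7: 7+0=7, 7+4=11, 7+9=16, 7+12=0
a = 13: 13+0=13, 13+4=17, 13+9=3, 13+12=6
a = 18: 18+0=18, 18+4=3, 18+9=8, 18+12=11
A + B = {0, 3, 4, 6, 7, 8, 10, 11, 13, 15, 16, 17, 18}, so |A + B| = 13.
Verify: 13 ≥ 8? Yes ✓.

CD lower bound = 8, actual |A + B| = 13.


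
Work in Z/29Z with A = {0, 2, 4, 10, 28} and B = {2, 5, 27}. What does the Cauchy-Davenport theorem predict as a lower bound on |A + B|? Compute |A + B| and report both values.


Cauchy-Davenport: |A + B| ≥ min(p, |A| + |B| - 1) for A, B nonempty in Z/pZ.
|A| = 5, |B| = 3, p = 29.
CD lower bound = min(29, 5 + 3 - 1) = min(29, 7) = 7.
Compute A + B mod 29 directly:
a = 0: 0+2=2, 0+5=5, 0+27=27
a = 2: 2+2=4, 2+5=7, 2+27=0
a = 4: 4+2=6, 4+5=9, 4+27=2
a = 10: 10+2=12, 10+5=15, 10+27=8
a = 28: 28+2=1, 28+5=4, 28+27=26
A + B = {0, 1, 2, 4, 5, 6, 7, 8, 9, 12, 15, 26, 27}, so |A + B| = 13.
Verify: 13 ≥ 7? Yes ✓.

CD lower bound = 7, actual |A + B| = 13.


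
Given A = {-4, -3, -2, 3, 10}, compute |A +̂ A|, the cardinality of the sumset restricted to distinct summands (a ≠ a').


Restricted sumset: A +̂ A = {a + a' : a ∈ A, a' ∈ A, a ≠ a'}.
Equivalently, take A + A and drop any sum 2a that is achievable ONLY as a + a for a ∈ A (i.e. sums representable only with equal summands).
Enumerate pairs (a, a') with a < a' (symmetric, so each unordered pair gives one sum; this covers all a ≠ a'):
  -4 + -3 = -7
  -4 + -2 = -6
  -4 + 3 = -1
  -4 + 10 = 6
  -3 + -2 = -5
  -3 + 3 = 0
  -3 + 10 = 7
  -2 + 3 = 1
  -2 + 10 = 8
  3 + 10 = 13
Collected distinct sums: {-7, -6, -5, -1, 0, 1, 6, 7, 8, 13}
|A +̂ A| = 10
(Reference bound: |A +̂ A| ≥ 2|A| - 3 for |A| ≥ 2, with |A| = 5 giving ≥ 7.)

|A +̂ A| = 10
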